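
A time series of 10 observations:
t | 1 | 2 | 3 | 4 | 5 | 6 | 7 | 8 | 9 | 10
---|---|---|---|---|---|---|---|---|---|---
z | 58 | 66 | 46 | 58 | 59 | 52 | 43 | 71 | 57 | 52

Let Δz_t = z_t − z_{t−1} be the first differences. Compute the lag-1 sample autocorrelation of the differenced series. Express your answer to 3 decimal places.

-0.524

First differences Δz: 8, -20, 12, 1, -7, -9, 28, -14, -5
Mean of differences = -0.6667
Numerator Σ(Δz_t−Δz̄)(Δz_{t+1}−Δz̄) = -912.4444
Denominator Σ(Δz_t−Δz̄)² = 1740.0000
r_1(Δz) = -912.4444 / 1740.0000 = -0.524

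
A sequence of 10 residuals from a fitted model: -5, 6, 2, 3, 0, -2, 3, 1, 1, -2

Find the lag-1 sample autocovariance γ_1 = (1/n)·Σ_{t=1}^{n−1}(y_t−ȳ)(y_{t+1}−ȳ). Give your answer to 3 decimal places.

Mean ȳ = (-5 + 6 + 2 + 3 + 0 − 2 + 3 + 1 + 1 − 2)/10 = 0.7000
Σ_{t=1}^{9}(y_t−ȳ)(y_{t+1}−ȳ) = -26.2900
γ_1 = -26.2900 / 10 = -2.629

-2.629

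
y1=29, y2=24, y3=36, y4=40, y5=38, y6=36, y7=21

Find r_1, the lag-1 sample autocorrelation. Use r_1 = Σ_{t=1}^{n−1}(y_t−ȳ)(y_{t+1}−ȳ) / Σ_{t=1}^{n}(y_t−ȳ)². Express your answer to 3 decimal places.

0.160

Mean ȳ = (29 + 24 + 36 + 40 + 38 + 36 + 21)/7 = 32.0000
Deviations from mean: -3.0000, -8.0000, 4.0000, 8.0000, 6.0000, 4.0000, -11.0000
Σ(y_t−ȳ)(y_{t+1}−ȳ) = (24.0000) + (-32.0000) + (32.0000) + (48.0000) + (24.0000) + (-44.0000) = 52.0000
Denominator Σ(y_t−ȳ)² = 326.0000
r_1 = 52.0000 / 326.0000 = 0.160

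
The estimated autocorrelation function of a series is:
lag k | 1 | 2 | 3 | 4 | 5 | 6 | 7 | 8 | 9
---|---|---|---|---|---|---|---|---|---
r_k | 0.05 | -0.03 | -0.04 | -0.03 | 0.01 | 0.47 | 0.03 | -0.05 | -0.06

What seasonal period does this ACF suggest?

6

The largest autocorrelation is r_6 = 0.47; the remaining lags stay at or below 0.05.
The dominant spike at lag 6 indicates a seasonal period of 6.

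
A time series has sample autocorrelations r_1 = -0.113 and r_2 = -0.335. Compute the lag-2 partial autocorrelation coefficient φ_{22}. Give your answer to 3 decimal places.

-0.352

φ_{22} = (r_2 − r_1²) / (1 − r_1²)
r_1² = (-0.113)² = 0.012769
Numerator = -0.335 − 0.0128 = -0.3478; denominator = 1 − 0.0128 = 0.9872
φ_{22} = -0.3478 / 0.9872 = -0.352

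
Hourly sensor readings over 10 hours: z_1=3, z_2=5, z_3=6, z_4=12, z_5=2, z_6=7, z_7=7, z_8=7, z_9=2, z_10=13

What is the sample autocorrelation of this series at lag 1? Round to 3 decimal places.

Mean z̄ = (3 + 5 + 6 + 12 + 2 + 7 + 7 + 7 + 2 + 13)/10 = 6.4000
Numerator Σ_{t=1}^{9}(z_t−z̄)(z_{t+1}−z̄) = -55.1600
Denominator Σ(z_t−z̄)² = 128.4000
r_1 = -55.1600 / 128.4000 = -0.430

-0.430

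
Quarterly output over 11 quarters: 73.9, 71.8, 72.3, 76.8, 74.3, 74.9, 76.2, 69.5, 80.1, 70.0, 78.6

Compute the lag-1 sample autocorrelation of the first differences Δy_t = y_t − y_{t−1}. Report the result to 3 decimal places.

First differences Δy: -2.1, 0.5, 4.5, -2.5, 0.6, 1.3, -6.7, 10.6, -10.1, 8.6
Mean of differences = 0.4700
Numerator Σ(Δy_t−Δȳ)(Δy_{t+1}−Δȳ) = -283.7949
Denominator Σ(Δy_t−Δȳ)² = 364.2210
r_1(Δy) = -283.7949 / 364.2210 = -0.779

-0.779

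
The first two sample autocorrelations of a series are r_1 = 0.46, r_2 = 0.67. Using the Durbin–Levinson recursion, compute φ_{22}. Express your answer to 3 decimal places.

φ_{22} = (r_2 − r_1²) / (1 − r_1²)
r_1² = (0.46)² = 0.2116
Numerator = 0.67 − 0.2116 = 0.4584; denominator = 1 − 0.2116 = 0.7884
φ_{22} = 0.4584 / 0.7884 = 0.581

0.581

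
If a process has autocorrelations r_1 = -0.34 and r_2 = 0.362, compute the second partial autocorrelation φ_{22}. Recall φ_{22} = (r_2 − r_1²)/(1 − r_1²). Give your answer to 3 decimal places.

φ_{22} = (r_2 − r_1²) / (1 − r_1²)
r_1² = (-0.34)² = 0.1156
Numerator = 0.362 − 0.1156 = 0.2464; denominator = 1 − 0.1156 = 0.8844
φ_{22} = 0.2464 / 0.8844 = 0.279

0.279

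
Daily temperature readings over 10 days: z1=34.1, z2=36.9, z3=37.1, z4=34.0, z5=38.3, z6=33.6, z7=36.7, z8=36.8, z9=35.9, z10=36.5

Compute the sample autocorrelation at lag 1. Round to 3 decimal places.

Mean z̄ = (34.1 + 36.9 + 37.1 + 34.0 + 38.3 + 33.6 + 36.7 + 36.8 + 35.9 + 36.5)/10 = 35.9900
Numerator Σ_{t=1}^{9}(z_t−z̄)(z_{t+1}−z̄) = -14.2771
Denominator Σ(z_t−z̄)² = 22.0690
r_1 = -14.2771 / 22.0690 = -0.647

-0.647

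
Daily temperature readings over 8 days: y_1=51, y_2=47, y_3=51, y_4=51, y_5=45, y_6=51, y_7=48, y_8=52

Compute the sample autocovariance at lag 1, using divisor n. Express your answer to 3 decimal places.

-3.094

Mean ȳ = (51 + 47 + 51 + 51 + 45 + 51 + 48 + 52)/8 = 49.5000
Σ_{t=1}^{7}(y_t−ȳ)(y_{t+1}−ȳ) = -24.7500
γ_1 = -24.7500 / 8 = -3.094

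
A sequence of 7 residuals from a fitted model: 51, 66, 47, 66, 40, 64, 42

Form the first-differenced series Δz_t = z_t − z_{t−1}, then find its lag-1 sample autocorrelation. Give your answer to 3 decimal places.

-0.861

First differences Δz: 15, -19, 19, -26, 24, -22
Mean of differences = -1.5000
Numerator Σ(Δz_t−Δz̄)(Δz_{t+1}−Δz̄) = -2297.2500
Denominator Σ(Δz_t−Δz̄)² = 2669.5000
r_1(Δz) = -2297.2500 / 2669.5000 = -0.861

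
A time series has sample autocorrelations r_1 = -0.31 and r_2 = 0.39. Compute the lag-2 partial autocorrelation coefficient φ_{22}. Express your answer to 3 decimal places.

φ_{22} = (r_2 − r_1²) / (1 − r_1²)
r_1² = (-0.31)² = 0.0961
Numerator = 0.39 − 0.0961 = 0.2939; denominator = 1 − 0.0961 = 0.9039
φ_{22} = 0.2939 / 0.9039 = 0.325

0.325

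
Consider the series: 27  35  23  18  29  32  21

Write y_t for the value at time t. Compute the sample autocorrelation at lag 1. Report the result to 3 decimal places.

-0.148

Mean ȳ = (27 + 35 + 23 + 18 + 29 + 32 + 21)/7 = 26.4286
Deviations from mean: 0.5714, 8.5714, -3.4286, -8.4286, 2.5714, 5.5714, -5.4286
Σ(y_t−ȳ)(y_{t+1}−ȳ) = (4.8980) + (-29.3878) + (28.8980) + (-21.6735) + (14.3265) + (-30.2449) = -33.1837
Denominator Σ(y_t−ȳ)² = 223.7143
r_1 = -33.1837 / 223.7143 = -0.148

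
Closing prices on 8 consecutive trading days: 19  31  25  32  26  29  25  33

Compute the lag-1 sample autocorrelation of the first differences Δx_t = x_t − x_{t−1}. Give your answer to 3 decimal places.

-0.644

First differences Δx: 12, -6, 7, -6, 3, -4, 8
Mean of differences = 2.0000
Numerator Σ(Δx_t−Δx̄)(Δx_{t+1}−Δx̄) = -210.0000
Denominator Σ(Δx_t−Δx̄)² = 326.0000
r_1(Δx) = -210.0000 / 326.0000 = -0.644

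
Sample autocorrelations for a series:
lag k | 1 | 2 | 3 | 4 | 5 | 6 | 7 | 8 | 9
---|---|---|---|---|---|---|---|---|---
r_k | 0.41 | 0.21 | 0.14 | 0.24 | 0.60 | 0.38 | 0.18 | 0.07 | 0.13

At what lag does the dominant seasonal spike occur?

The largest autocorrelation is r_5 = 0.60; the remaining lags stay at or below 0.41. The elevated value at lag 1 (0.41), dropping to 0.21 at lag 2, reflects decaying short-term dependence rather than seasonality.
The dominant spike at lag 5 indicates a seasonal period of 5.

5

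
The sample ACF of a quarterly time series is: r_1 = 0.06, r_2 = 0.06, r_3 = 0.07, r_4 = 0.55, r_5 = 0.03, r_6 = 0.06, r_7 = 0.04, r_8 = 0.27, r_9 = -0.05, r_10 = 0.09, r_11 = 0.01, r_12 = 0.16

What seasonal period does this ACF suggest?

4

The largest autocorrelation is r_4 = 0.55, with weaker echoes at lags 8 (0.27) and 12 (0.16); the remaining lags stay at or below 0.09.
The dominant spike at lag 4 indicates a seasonal period of 4.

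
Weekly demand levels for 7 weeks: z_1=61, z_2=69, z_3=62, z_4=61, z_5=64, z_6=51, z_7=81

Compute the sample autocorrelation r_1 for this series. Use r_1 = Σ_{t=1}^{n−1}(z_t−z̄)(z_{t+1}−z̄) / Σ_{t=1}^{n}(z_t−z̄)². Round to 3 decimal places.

-0.472

Mean z̄ = (61 + 69 + 62 + 61 + 64 + 51 + 81)/7 = 64.1429
Numerator Σ_{t=1}^{6}(z_t−z̄)(z_{t+1}−z̄) = -238.1633
Denominator Σ(z_t−z̄)² = 504.8571
r_1 = -238.1633 / 504.8571 = -0.472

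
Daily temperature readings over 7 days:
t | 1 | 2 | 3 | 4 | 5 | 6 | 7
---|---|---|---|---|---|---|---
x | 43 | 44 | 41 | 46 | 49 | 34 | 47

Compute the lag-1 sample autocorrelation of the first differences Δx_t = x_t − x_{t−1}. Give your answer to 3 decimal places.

First differences Δx: 1, -3, 5, 3, -15, 13
Mean of differences = 0.6667
Numerator Σ(Δx_t−Δx̄)(Δx_{t+1}−Δx̄) = -236.7778
Denominator Σ(Δx_t−Δx̄)² = 435.3333
r_1(Δx) = -236.7778 / 435.3333 = -0.544

-0.544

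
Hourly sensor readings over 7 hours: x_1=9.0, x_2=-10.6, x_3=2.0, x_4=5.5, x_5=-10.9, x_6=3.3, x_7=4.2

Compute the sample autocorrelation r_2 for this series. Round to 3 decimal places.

Mean x̄ = (9.0 − 10.6 + 2.0 + 5.5 − 10.9 + 3.3 + 4.2)/7 = 0.3571
Σ(x_t−x̄)(x_{t+2}−x̄) = (14.1990) + (-56.3510) + (-18.4939) + (15.1347) + (-43.2596) = -88.7708
Denominator Σ(x_t−x̄)² = 374.0571
r_2 = -88.7708 / 374.0571 = -0.237

-0.237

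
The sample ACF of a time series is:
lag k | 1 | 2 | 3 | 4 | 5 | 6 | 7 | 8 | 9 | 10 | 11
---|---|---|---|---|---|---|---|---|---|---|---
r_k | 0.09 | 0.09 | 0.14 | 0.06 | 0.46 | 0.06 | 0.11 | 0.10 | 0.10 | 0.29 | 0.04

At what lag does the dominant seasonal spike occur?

The largest autocorrelation is r_5 = 0.46, with a weaker echo at lag 10 (0.29); the remaining lags stay at or below 0.14.
The dominant spike at lag 5 indicates a seasonal period of 5.

5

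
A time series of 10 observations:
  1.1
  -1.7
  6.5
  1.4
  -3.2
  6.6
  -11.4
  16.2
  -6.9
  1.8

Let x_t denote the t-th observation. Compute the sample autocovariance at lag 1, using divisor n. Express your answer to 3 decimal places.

-42.242

Mean x̄ = (1.1 − 1.7 + 6.5 + 1.4 − 3.2 + 6.6 − 11.4 + 16.2 − 6.9 + 1.8)/10 = 1.0400
Σ_{t=1}^{9}(x_t−x̄)(x_{t+1}−x̄) = -422.4216
γ_1 = -422.4216 / 10 = -42.242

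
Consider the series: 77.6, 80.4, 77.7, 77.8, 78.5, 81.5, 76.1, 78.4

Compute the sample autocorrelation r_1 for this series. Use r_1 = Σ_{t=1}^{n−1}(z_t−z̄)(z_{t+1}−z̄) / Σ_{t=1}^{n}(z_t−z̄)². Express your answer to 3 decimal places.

Mean z̄ = (77.6 + 80.4 + 77.7 + 77.8 + 78.5 + 81.5 + 76.1 + 78.4)/8 = 78.5000
Deviations from mean: -0.9000, 1.9000, -0.8000, -0.7000, 0.0000, 3.0000, -2.4000, -0.1000
Numerator Σ_{t=1}^{7}(z_t−z̄)(z_{t+1}−z̄) = -9.6300
Denominator Σ(z_t−z̄)² = 20.3200
r_1 = -9.6300 / 20.3200 = -0.474

-0.474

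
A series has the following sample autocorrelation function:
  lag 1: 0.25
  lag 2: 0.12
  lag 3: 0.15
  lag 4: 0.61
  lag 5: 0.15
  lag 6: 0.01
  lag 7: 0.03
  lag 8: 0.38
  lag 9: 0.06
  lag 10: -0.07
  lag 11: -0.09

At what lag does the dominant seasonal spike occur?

The largest autocorrelation is r_4 = 0.61, with a weaker echo at lag 8 (0.38); the remaining lags stay at or below 0.25. The elevated value at lag 1 (0.25), dropping to 0.12 at lag 2, reflects decaying short-term dependence rather than seasonality.
The dominant spike at lag 4 indicates a seasonal period of 4.

4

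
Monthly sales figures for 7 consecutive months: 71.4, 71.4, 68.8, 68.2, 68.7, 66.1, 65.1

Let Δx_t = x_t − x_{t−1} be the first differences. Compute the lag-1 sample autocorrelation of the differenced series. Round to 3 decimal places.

-0.482

First differences Δx: 0.0, -2.6, -0.6, 0.5, -2.6, -1.0
Mean of differences = -1.0500
Numerator Σ(Δx_t−Δx̄)(Δx_{t+1}−Δx̄) = -4.1075
Denominator Σ(Δx_t−Δx̄)² = 8.5150
r_1(Δx) = -4.1075 / 8.5150 = -0.482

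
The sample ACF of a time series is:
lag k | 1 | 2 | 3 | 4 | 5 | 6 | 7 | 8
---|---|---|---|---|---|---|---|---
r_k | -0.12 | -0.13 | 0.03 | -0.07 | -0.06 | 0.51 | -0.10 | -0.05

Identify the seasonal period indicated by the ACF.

6

The largest autocorrelation is r_6 = 0.51; the remaining lags stay at or below 0.03.
The dominant spike at lag 6 indicates a seasonal period of 6.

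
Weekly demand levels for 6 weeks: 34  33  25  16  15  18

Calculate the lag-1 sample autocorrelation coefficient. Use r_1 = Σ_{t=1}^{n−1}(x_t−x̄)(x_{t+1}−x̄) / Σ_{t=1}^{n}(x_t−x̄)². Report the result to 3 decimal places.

0.590

Mean x̄ = (34 + 33 + 25 + 16 + 15 + 18)/6 = 23.5000
Σ(x_t−x̄)(x_{t+1}−x̄) = (99.7500) + (14.2500) + (-11.2500) + (63.7500) + (46.7500) = 213.2500
Denominator Σ(x_t−x̄)² = 361.5000
r_1 = 213.2500 / 361.5000 = 0.590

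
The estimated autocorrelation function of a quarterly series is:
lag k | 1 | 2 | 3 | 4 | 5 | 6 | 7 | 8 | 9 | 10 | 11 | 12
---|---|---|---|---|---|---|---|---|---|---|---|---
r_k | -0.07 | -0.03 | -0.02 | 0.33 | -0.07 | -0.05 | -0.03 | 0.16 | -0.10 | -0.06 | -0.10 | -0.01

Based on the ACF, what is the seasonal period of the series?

The largest autocorrelation is r_4 = 0.33, with a weaker echo at lag 8 (0.16); the remaining lags stay at or below -0.01.
The dominant spike at lag 4 indicates a seasonal period of 4.

4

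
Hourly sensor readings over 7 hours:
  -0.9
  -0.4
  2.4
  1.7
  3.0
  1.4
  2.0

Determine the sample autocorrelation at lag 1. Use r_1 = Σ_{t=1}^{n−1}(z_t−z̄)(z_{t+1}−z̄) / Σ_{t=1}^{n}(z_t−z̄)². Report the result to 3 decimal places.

Mean z̄ = (-0.9 − 0.4 + 2.4 + 1.7 + 3.0 + 1.4 + 2.0)/7 = 1.3143
Deviations from mean: -2.2143, -1.7143, 1.0857, 0.3857, 1.6857, 0.0857, 0.6857
Σ(z_t−z̄)(z_{t+1}−z̄) = (3.7959) + (-1.8612) + (0.4188) + (0.6502) + (0.1445) + (0.0588) = 3.2069
Denominator Σ(z_t−z̄)² = 12.4886
r_1 = 3.2069 / 12.4886 = 0.257

0.257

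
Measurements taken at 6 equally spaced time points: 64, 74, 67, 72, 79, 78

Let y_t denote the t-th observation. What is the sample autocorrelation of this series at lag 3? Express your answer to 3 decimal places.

-0.092

Mean ȳ = (64 + 74 + 67 + 72 + 79 + 78)/6 = 72.3333
Numerator Σ_{t=1}^{3}(y_t−ȳ)(y_{t+3}−ȳ) = -16.3333
Denominator Σ(y_t−ȳ)² = 177.3333
r_3 = -16.3333 / 177.3333 = -0.092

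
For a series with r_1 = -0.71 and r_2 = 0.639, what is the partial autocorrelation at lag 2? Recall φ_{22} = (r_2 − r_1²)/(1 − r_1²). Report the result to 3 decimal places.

0.272

φ_{22} = (r_2 − r_1²) / (1 − r_1²)
r_1² = (-0.71)² = 0.5041
Numerator = 0.639 − 0.5041 = 0.1349; denominator = 1 − 0.5041 = 0.4959
φ_{22} = 0.1349 / 0.4959 = 0.272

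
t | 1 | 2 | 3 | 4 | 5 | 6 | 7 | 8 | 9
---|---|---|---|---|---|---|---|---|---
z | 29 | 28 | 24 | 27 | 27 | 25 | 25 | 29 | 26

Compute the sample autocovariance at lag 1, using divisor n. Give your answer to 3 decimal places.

-0.494

Mean z̄ = (29 + 28 + 24 + 27 + 27 + 25 + 25 + 29 + 26)/9 = 26.6667
Σ_{t=1}^{8}(z_t−z̄)(z_{t+1}−z̄) = -4.4444
γ_1 = -4.4444 / 9 = -0.494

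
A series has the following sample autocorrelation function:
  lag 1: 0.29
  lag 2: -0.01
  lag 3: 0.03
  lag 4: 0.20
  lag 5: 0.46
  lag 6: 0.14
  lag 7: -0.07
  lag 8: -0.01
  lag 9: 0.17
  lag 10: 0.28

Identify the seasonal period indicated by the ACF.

5

The largest autocorrelation is r_5 = 0.46; the remaining lags stay at or below 0.29.
The dominant spike at lag 5 indicates a seasonal period of 5.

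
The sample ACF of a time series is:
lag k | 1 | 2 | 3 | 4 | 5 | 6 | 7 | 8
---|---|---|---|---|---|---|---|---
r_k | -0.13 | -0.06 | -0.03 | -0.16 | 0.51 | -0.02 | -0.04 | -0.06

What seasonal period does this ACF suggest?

The largest autocorrelation is r_5 = 0.51; the remaining lags stay at or below -0.02.
The dominant spike at lag 5 indicates a seasonal period of 5.

5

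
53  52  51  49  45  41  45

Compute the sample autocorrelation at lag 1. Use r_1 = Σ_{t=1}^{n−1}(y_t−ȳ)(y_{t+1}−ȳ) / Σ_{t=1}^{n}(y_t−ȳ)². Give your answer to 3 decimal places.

Mean ȳ = (53 + 52 + 51 + 49 + 45 + 41 + 45)/7 = 48.0000
Deviations from mean: 5.0000, 4.0000, 3.0000, 1.0000, -3.0000, -7.0000, -3.0000
Σ(y_t−ȳ)(y_{t+1}−ȳ) = (20.0000) + (12.0000) + (3.0000) + (-3.0000) + (21.0000) + (21.0000) = 74.0000
Denominator Σ(y_t−ȳ)² = 118.0000
r_1 = 74.0000 / 118.0000 = 0.627

0.627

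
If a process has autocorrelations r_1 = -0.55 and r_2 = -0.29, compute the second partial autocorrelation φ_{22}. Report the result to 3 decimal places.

-0.849

φ_{22} = (r_2 − r_1²) / (1 − r_1²)
r_1² = (-0.55)² = 0.3025
Numerator = -0.29 − 0.3025 = -0.5925; denominator = 1 − 0.3025 = 0.6975
φ_{22} = -0.5925 / 0.6975 = -0.849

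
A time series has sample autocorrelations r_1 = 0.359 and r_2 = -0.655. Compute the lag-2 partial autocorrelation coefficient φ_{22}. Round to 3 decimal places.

φ_{22} = (r_2 − r_1²) / (1 − r_1²)
r_1² = (0.359)² = 0.128881
Numerator = -0.655 − 0.1289 = -0.7839; denominator = 1 − 0.1289 = 0.8711
φ_{22} = -0.7839 / 0.8711 = -0.900

-0.900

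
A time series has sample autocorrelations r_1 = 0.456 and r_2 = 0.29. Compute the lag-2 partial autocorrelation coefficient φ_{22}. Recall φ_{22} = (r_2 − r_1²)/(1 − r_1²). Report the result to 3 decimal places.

0.104

φ_{22} = (r_2 − r_1²) / (1 − r_1²)
r_1² = (0.456)² = 0.207936
Numerator = 0.29 − 0.2079 = 0.0821; denominator = 1 − 0.2079 = 0.7921
φ_{22} = 0.0821 / 0.7921 = 0.104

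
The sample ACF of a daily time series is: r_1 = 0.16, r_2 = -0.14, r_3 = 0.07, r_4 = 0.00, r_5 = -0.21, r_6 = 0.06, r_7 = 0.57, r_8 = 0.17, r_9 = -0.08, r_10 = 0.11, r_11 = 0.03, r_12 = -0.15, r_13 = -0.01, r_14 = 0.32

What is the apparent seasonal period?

The largest autocorrelation is r_7 = 0.57, with a weaker echo at lag 14 (0.32); the remaining lags stay at or below 0.17.
The dominant spike at lag 7 indicates a seasonal period of 7.

7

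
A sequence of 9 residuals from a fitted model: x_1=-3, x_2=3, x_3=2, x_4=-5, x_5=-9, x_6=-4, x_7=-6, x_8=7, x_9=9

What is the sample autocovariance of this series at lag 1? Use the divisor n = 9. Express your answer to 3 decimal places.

11.617

Mean x̄ = (-3 + 3 + 2 − 5 − 9 − 4 − 6 + 7 + 9)/9 = -0.6667
Σ_{t=1}^{8}(x_t−x̄)(x_{t+1}−x̄) = 104.5556
γ_1 = 104.5556 / 9 = 11.617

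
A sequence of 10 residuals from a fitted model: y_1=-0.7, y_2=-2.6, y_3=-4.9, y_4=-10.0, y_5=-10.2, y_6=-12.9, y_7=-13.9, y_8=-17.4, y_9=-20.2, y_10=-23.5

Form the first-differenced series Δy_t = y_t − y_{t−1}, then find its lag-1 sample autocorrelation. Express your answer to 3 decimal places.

First differences Δy: -1.9, -2.3, -5.1, -0.2, -2.7, -1.0, -3.5, -2.8, -3.3
Mean of differences = -2.5333
Numerator Σ(Δy_t−Δȳ)(Δy_{t+1}−Δȳ) = -8.1044
Denominator Σ(Δy_t−Δȳ)² = 16.4600
r_1(Δy) = -8.1044 / 16.4600 = -0.492

-0.492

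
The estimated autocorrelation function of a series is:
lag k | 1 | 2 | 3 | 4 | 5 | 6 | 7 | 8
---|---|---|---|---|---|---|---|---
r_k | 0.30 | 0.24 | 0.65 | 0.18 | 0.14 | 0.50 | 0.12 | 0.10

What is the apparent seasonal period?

3

The largest autocorrelation is r_3 = 0.65, with a weaker echo at lag 6 (0.50); the remaining lags stay at or below 0.30. The elevated value at lag 1 (0.30), dropping to 0.24 at lag 2, reflects decaying short-term dependence rather than seasonality.
The dominant spike at lag 3 indicates a seasonal period of 3.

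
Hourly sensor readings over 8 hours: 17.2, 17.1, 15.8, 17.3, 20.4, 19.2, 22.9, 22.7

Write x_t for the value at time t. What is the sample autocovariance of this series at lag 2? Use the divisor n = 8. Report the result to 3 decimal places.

1.326

Mean x̄ = (17.2 + 17.1 + 15.8 + 17.3 + 20.4 + 19.2 + 22.9 + 22.7)/8 = 19.0750
Deviations: -1.8750, -1.9750, -3.2750, -1.7750, 1.3250, 0.1250, 3.8250, 3.6250
Σ_{t=1}^{6}(x_t−x̄)(x_{t+2}−x̄) = 10.6063
γ_2 = 10.6063 / 8 = 1.326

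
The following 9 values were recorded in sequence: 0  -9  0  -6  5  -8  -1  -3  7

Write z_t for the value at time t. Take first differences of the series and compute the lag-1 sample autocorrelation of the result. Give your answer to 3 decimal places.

First differences Δz: -9, 9, -6, 11, -13, 7, -2, 10
Mean of differences = 0.8750
Numerator Σ(Δz_t−Δz̄)(Δz_{t+1}−Δz̄) = -475.0156
Denominator Σ(Δz_t−Δz̄)² = 634.8750
r_1(Δz) = -475.0156 / 634.8750 = -0.748

-0.748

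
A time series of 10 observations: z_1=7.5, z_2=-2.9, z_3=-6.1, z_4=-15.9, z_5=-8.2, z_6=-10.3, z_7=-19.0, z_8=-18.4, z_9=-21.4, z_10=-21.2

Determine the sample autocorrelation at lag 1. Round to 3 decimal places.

Mean z̄ = (7.5 − 2.9 − 6.1 − 15.9 − 8.2 − 10.3 − 19.0 − 18.4 − 21.4 − 21.2)/10 = -11.5900
Numerator Σ_{t=1}^{9}(z_t−z̄)(z_{t+1}−z̄) = 381.6839
Denominator Σ(z_t−z̄)² = 791.6890
r_1 = 381.6839 / 791.6890 = 0.482

0.482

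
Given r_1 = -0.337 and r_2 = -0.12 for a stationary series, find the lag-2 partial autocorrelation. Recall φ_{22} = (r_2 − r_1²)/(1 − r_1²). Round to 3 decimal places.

φ_{22} = (r_2 − r_1²) / (1 − r_1²)
r_1² = (-0.337)² = 0.113569
Numerator = -0.12 − 0.1136 = -0.2336; denominator = 1 − 0.1136 = 0.8864
φ_{22} = -0.2336 / 0.8864 = -0.263

-0.263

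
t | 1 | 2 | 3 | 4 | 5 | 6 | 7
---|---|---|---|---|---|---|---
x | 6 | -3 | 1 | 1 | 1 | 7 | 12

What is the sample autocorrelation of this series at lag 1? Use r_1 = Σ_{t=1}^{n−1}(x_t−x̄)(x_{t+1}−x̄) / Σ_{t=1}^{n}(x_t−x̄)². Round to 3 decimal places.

Mean x̄ = (6 − 3 + 1 + 1 + 1 + 7 + 12)/7 = 3.5714
Deviations from mean: 2.4286, -6.5714, -2.5714, -2.5714, -2.5714, 3.4286, 8.4286
Numerator Σ_{t=1}^{6}(x_t−x̄)(x_{t+1}−x̄) = 34.2449
Denominator Σ(x_t−x̄)² = 151.7143
r_1 = 34.2449 / 151.7143 = 0.226

0.226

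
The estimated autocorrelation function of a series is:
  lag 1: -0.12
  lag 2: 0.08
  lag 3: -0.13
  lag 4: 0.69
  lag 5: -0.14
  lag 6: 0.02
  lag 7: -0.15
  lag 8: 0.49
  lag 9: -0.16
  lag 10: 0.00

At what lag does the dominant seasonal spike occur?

The largest autocorrelation is r_4 = 0.69, with a weaker echo at lag 8 (0.49); the remaining lags stay at or below 0.08.
The dominant spike at lag 4 indicates a seasonal period of 4.

4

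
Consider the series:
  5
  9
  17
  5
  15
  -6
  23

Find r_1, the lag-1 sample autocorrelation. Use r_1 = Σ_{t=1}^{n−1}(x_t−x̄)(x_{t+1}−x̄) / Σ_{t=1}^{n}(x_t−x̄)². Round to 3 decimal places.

Mean x̄ = (5 + 9 + 17 + 5 + 15 − 6 + 23)/7 = 9.7143
Numerator Σ_{t=1}^{6}(x_t−x̄)(x_{t+1}−x̄) = -352.9388
Denominator Σ(x_t−x̄)² = 549.4286
r_1 = -352.9388 / 549.4286 = -0.642

-0.642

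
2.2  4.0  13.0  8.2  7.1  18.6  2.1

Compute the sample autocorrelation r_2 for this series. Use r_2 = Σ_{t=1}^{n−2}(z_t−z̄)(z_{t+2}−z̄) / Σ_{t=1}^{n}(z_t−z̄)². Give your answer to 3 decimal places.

-0.119

Mean z̄ = (2.2 + 4.0 + 13.0 + 8.2 + 7.1 + 18.6 + 2.1)/7 = 7.8857
Deviations from mean: -5.6857, -3.8857, 5.1143, 0.3143, -0.7857, 10.7143, -5.7857
Σ(z_t−z̄)(z_{t+2}−z̄) = (-29.0784) + (-1.2212) + (-4.0184) + (3.3673) + (4.5459) = -26.4047
Denominator Σ(z_t−z̄)² = 222.5686
r_2 = -26.4047 / 222.5686 = -0.119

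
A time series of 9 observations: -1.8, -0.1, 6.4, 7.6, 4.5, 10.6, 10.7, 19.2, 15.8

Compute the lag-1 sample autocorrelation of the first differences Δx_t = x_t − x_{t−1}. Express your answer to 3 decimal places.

-0.567

First differences Δx: 1.7, 6.5, 1.2, -3.1, 6.1, 0.1, 8.5, -3.4
Mean of differences = 2.2000
Numerator Σ(Δx_t−Δx̄)(Δx_{t+1}−Δx̄) = -78.5200
Denominator Σ(Δx_t−Δx̄)² = 138.5000
r_1(Δx) = -78.5200 / 138.5000 = -0.567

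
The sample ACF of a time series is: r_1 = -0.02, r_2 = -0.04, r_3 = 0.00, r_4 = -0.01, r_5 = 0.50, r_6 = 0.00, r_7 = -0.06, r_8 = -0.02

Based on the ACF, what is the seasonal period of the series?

5

The largest autocorrelation is r_5 = 0.50; the remaining lags stay at or below 0.00.
The dominant spike at lag 5 indicates a seasonal period of 5.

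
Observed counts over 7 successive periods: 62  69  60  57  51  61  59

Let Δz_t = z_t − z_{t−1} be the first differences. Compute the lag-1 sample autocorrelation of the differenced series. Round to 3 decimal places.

First differences Δz: 7, -9, -3, -6, 10, -2
Mean of differences = -0.5000
Numerator Σ(Δz_t−Δz̄)(Δz_{t+1}−Δz̄) = -102.2500
Denominator Σ(Δz_t−Δz̄)² = 277.5000
r_1(Δz) = -102.2500 / 277.5000 = -0.368

-0.368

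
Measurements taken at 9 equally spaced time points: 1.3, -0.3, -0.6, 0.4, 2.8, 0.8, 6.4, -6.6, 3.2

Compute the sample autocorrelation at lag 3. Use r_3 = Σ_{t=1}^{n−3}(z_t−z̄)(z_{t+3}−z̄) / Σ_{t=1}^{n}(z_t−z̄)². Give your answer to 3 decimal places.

Mean z̄ = (1.3 − 0.3 − 0.6 + 0.4 + 2.8 + 0.8 + 6.4 − 6.6 + 3.2)/9 = 0.8222
Σ(z_t−z̄)(z_{t+3}−z̄) = (-0.2017) + (-2.2195) + (0.0316) + (-2.3551) + (-14.6795) + (-0.0528) = -19.4770
Denominator Σ(z_t−z̄)² = 99.4556
r_3 = -19.4770 / 99.4556 = -0.196

-0.196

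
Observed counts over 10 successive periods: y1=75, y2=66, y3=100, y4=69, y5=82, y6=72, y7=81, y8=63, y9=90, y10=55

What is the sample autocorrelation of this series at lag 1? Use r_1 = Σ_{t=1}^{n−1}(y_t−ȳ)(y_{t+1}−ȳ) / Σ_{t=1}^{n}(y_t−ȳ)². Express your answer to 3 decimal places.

-0.633

Mean ȳ = (75 + 66 + 100 + 69 + 82 + 72 + 81 + 63 + 90 + 55)/10 = 75.3000
Numerator Σ_{t=1}^{9}(y_t−ȳ)(y_{t+1}−ȳ) = -1014.9900
Denominator Σ(y_t−ȳ)² = 1604.1000
r_1 = -1014.9900 / 1604.1000 = -0.633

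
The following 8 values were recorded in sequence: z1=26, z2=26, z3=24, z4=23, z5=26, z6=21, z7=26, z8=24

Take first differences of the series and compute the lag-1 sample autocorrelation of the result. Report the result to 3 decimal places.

-0.758

First differences Δz: 0, -2, -1, 3, -5, 5, -2
Mean of differences = -0.2857
Numerator Σ(Δz_t−Δz̄)(Δz_{t+1}−Δz̄) = -51.0816
Denominator Σ(Δz_t−Δz̄)² = 67.4286
r_1(Δz) = -51.0816 / 67.4286 = -0.758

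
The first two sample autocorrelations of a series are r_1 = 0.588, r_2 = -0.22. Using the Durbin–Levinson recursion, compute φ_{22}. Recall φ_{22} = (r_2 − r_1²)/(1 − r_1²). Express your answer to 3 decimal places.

φ_{22} = (r_2 − r_1²) / (1 − r_1²)
r_1² = (0.588)² = 0.345744
Numerator = -0.22 − 0.3457 = -0.5657; denominator = 1 − 0.3457 = 0.6543
φ_{22} = -0.5657 / 0.6543 = -0.865

-0.865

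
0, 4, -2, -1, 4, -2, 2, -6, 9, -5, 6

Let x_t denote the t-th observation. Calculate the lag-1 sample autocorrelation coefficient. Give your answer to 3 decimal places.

-0.770

Mean x̄ = (0 + 4 − 2 − 1 + 4 − 2 + 2 − 6 + 9 − 5 + 6)/11 = 0.8182
Numerator Σ_{t=1}^{10}(x_t−x̄)(x_{t+1}−x̄) = -166.1240
Denominator Σ(x_t−x̄)² = 215.6364
r_1 = -166.1240 / 215.6364 = -0.770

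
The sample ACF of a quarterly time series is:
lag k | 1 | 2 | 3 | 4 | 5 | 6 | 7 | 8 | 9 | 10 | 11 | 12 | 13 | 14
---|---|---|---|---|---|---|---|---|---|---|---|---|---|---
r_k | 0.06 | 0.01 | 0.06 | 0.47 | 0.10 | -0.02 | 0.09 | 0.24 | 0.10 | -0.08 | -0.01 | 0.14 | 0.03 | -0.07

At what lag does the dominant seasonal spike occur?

4

The largest autocorrelation is r_4 = 0.47, with a weaker echo at lag 8 (0.24); the remaining lags stay at or below 0.14.
The dominant spike at lag 4 indicates a seasonal period of 4.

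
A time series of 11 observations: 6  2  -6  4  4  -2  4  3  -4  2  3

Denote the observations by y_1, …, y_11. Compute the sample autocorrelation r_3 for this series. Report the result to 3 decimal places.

Mean ȳ = (6 + 2 − 6 + 4 + 4 − 2 + 4 + 3 − 4 + 2 + 3)/11 = 1.4545
Numerator Σ_{t=1}^{8}(y_t−ȳ)(y_{t+3}−ȳ) = 71.7438
Denominator Σ(y_t−ȳ)² = 142.7273
r_3 = 71.7438 / 142.7273 = 0.503

0.503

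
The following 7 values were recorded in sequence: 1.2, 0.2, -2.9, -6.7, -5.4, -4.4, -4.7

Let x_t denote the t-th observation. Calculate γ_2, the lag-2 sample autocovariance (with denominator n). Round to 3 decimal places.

Mean x̄ = (1.2 + 0.2 − 2.9 − 6.7 − 5.4 − 4.4 − 4.7)/7 = -3.2429
Σ_{t=1}^{5}(x_t−x̄)(x_{t+2}−x̄) = -3.9751
γ_2 = -3.9751 / 7 = -0.568

-0.568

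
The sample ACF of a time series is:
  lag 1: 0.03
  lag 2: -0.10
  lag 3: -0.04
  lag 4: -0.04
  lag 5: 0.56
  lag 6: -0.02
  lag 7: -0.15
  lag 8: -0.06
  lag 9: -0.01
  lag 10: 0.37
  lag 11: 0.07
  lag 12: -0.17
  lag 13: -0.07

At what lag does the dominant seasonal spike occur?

5

The largest autocorrelation is r_5 = 0.56, with a weaker echo at lag 10 (0.37); the remaining lags stay at or below 0.07.
The dominant spike at lag 5 indicates a seasonal period of 5.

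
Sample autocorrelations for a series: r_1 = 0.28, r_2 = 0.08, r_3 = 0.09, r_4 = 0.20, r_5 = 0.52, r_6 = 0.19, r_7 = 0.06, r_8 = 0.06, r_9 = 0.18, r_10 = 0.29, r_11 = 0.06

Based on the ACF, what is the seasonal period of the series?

5

The largest autocorrelation is r_5 = 0.52, with a weaker echo at lag 10 (0.29); the remaining lags stay at or below 0.28. The elevated value at lag 1 (0.28), dropping to 0.08 at lag 2, reflects decaying short-term dependence rather than seasonality.
The dominant spike at lag 5 indicates a seasonal period of 5.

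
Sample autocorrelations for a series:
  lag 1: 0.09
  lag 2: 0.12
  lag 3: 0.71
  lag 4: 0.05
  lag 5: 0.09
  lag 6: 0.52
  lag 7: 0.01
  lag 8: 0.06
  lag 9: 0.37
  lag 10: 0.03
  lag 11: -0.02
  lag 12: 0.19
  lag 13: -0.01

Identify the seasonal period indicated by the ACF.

3

The largest autocorrelation is r_3 = 0.71, with weaker echoes at lags 6 (0.52), 9 (0.37) and 12 (0.19); the remaining lags stay at or below 0.12.
The dominant spike at lag 3 indicates a seasonal period of 3.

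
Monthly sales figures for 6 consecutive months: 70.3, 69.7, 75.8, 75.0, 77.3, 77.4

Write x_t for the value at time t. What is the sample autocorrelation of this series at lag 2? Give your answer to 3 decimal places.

Mean x̄ = (70.3 + 69.7 + 75.8 + 75.0 + 77.3 + 77.4)/6 = 74.2500
Deviations from mean: -3.9500, -4.5500, 1.5500, 0.7500, 3.0500, 3.1500
Σ(x_t−x̄)(x_{t+2}−x̄) = (-6.1225) + (-3.4125) + (4.7275) + (2.3625) = -2.4450
Denominator Σ(x_t−x̄)² = 58.4950
r_2 = -2.4450 / 58.4950 = -0.042

-0.042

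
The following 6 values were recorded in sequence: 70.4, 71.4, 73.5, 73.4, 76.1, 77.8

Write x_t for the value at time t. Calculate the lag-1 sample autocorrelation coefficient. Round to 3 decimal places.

Mean x̄ = (70.4 + 71.4 + 73.5 + 73.4 + 76.1 + 77.8)/6 = 73.7667
Deviations from mean: -3.3667, -2.3667, -0.2667, -0.3667, 2.3333, 4.0333
Numerator Σ_{t=1}^{5}(x_t−x̄)(x_{t+1}−x̄) = 17.2522
Denominator Σ(x_t−x̄)² = 38.8533
r_1 = 17.2522 / 38.8533 = 0.444

0.444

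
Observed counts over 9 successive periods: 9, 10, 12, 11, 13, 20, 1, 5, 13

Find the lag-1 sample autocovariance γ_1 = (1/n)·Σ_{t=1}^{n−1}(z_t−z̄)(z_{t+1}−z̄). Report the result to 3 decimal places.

Mean z̄ = (9 + 10 + 12 + 11 + 13 + 20 + 1 + 5 + 13)/9 = 10.4444
Σ_{t=1}^{8}(z_t−z̄)(z_{t+1}−z̄) = -26.0864
γ_1 = -26.0864 / 9 = -2.898

-2.898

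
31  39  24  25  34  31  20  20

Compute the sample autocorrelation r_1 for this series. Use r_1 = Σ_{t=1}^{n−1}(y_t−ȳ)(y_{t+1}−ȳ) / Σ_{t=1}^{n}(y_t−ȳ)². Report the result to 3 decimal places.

0.125

Mean ȳ = (31 + 39 + 24 + 25 + 34 + 31 + 20 + 20)/8 = 28.0000
Deviations from mean: 3.0000, 11.0000, -4.0000, -3.0000, 6.0000, 3.0000, -8.0000, -8.0000
Numerator Σ_{t=1}^{7}(y_t−ȳ)(y_{t+1}−ȳ) = 41.0000
Denominator Σ(y_t−ȳ)² = 328.0000
r_1 = 41.0000 / 328.0000 = 0.125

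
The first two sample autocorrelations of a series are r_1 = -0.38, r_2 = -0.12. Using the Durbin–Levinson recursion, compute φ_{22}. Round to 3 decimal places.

φ_{22} = (r_2 − r_1²) / (1 − r_1²)
r_1² = (-0.38)² = 0.1444
Numerator = -0.12 − 0.1444 = -0.2644; denominator = 1 − 0.1444 = 0.8556
φ_{22} = -0.2644 / 0.8556 = -0.309

-0.309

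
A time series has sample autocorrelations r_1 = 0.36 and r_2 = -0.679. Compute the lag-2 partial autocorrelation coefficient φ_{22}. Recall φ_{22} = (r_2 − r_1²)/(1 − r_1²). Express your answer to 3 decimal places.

φ_{22} = (r_2 − r_1²) / (1 − r_1²)
r_1² = (0.36)² = 0.1296
Numerator = -0.679 − 0.1296 = -0.8086; denominator = 1 − 0.1296 = 0.8704
φ_{22} = -0.8086 / 0.8704 = -0.929

-0.929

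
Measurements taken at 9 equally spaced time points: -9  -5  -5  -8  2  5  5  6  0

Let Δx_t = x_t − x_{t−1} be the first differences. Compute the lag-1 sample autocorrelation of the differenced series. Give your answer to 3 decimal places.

-0.122

First differences Δx: 4, 0, -3, 10, 3, 0, 1, -6
Mean of differences = 1.1250
Numerator Σ(Δx_t−Δx̄)(Δx_{t+1}−Δx̄) = -19.6406
Denominator Σ(Δx_t−Δx̄)² = 160.8750
r_1(Δx) = -19.6406 / 160.8750 = -0.122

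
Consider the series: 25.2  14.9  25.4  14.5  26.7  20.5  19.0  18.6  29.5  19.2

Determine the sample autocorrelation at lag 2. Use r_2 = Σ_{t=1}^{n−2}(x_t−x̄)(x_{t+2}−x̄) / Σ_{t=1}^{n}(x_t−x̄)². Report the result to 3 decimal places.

Mean x̄ = (25.2 + 14.9 + 25.4 + 14.5 + 26.7 + 20.5 + 19.0 + 18.6 + 29.5 + 19.2)/10 = 21.3500
Numerator Σ_{t=1}^{8}(x_t−x̄)(x_{t+2}−x̄) = 63.7900
Denominator Σ(x_t−x̄)² = 233.2250
r_2 = 63.7900 / 233.2250 = 0.274

0.274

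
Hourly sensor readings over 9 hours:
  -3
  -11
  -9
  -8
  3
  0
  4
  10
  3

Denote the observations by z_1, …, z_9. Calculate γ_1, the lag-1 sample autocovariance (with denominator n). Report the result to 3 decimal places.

26.118

Mean z̄ = (-3 − 11 − 9 − 8 + 3 + 0 + 4 + 10 + 3)/9 = -1.2222
Σ_{t=1}^{8}(z_t−z̄)(z_{t+1}−z̄) = 235.0617
γ_1 = 235.0617 / 9 = 26.118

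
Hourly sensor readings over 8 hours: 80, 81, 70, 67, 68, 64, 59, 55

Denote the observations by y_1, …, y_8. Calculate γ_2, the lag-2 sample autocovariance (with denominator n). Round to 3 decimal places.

Mean ȳ = (80 + 81 + 70 + 67 + 68 + 64 + 59 + 55)/8 = 68.0000
Deviations: 12.0000, 13.0000, 2.0000, -1.0000, 0.0000, -4.0000, -9.0000, -13.0000
Σ_{t=1}^{6}(y_t−ȳ)(y_{t+2}−ȳ) = 67.0000
γ_2 = 67.0000 / 8 = 8.375

8.375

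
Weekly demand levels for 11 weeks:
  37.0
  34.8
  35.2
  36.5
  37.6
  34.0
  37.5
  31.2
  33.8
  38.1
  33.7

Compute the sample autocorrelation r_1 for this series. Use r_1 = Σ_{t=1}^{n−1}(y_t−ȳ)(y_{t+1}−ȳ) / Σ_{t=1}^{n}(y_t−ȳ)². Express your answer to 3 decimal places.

Mean ȳ = (37.0 + 34.8 + 35.2 + 36.5 + 37.6 + 34.0 + 37.5 + 31.2 + 33.8 + 38.1 + 33.7)/11 = 35.4000
Numerator Σ_{t=1}^{10}(y_t−ȳ)(y_{t+1}−ȳ) = -15.6700
Denominator Σ(y_t−ȳ)² = 45.7600
r_1 = -15.6700 / 45.7600 = -0.342

-0.342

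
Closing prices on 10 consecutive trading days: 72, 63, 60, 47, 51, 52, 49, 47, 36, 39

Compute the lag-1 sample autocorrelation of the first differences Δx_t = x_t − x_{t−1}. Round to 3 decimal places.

First differences Δx: -9, -3, -13, 4, 1, -3, -2, -11, 3
Mean of differences = -3.6667
Numerator Σ(Δx_t−Δx̄)(Δx_{t+1}−Δx̄) = -102.4444
Denominator Σ(Δx_t−Δx̄)² = 298.0000
r_1(Δx) = -102.4444 / 298.0000 = -0.344

-0.344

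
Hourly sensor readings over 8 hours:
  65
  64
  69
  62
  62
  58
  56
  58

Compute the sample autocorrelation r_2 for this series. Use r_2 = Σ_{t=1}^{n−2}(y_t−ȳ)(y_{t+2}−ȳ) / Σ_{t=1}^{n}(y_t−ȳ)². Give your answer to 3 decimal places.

0.291

Mean ȳ = (65 + 64 + 69 + 62 + 62 + 58 + 56 + 58)/8 = 61.7500
Deviations from mean: 3.2500, 2.2500, 7.2500, 0.2500, 0.2500, -3.7500, -5.7500, -3.7500
Numerator Σ_{t=1}^{6}(y_t−ȳ)(y_{t+2}−ȳ) = 37.6250
Denominator Σ(y_t−ȳ)² = 129.5000
r_2 = 37.6250 / 129.5000 = 0.291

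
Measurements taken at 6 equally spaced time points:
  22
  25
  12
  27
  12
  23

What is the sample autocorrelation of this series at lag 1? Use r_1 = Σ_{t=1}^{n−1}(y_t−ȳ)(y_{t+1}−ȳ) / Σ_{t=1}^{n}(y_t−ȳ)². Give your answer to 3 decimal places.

Mean ȳ = (22 + 25 + 12 + 27 + 12 + 23)/6 = 20.1667
Σ(y_t−ȳ)(y_{t+1}−ȳ) = (8.8611) + (-39.4722) + (-55.8056) + (-55.8056) + (-23.1389) = -165.3611
Denominator Σ(y_t−ȳ)² = 214.8333
r_1 = -165.3611 / 214.8333 = -0.770

-0.770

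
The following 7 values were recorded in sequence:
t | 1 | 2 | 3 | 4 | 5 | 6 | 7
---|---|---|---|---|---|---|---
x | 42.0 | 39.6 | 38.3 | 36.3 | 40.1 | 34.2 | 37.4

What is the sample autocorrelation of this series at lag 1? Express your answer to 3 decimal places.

Mean x̄ = (42.0 + 39.6 + 38.3 + 36.3 + 40.1 + 34.2 + 37.4)/7 = 38.2714
Deviations from mean: 3.7286, 1.3286, 0.0286, -1.9714, 1.8286, -4.0714, -0.8714
Σ(x_t−x̄)(x_{t+1}−x̄) = (4.9537) + (0.0380) + (-0.0563) + (-3.6049) + (-7.4449) + (3.5480) = -2.5665
Denominator Σ(x_t−x̄)² = 40.2343
r_1 = -2.5665 / 40.2343 = -0.064

-0.064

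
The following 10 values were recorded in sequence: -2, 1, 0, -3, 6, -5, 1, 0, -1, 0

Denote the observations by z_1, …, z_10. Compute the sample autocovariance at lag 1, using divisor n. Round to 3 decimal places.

-5.539

Mean z̄ = (-2 + 1 + 0 − 3 + 6 − 5 + 1 + 0 − 1 + 0)/10 = -0.3000
Σ_{t=1}^{9}(z_t−z̄)(z_{t+1}−z̄) = -55.3900
γ_1 = -55.3900 / 10 = -5.539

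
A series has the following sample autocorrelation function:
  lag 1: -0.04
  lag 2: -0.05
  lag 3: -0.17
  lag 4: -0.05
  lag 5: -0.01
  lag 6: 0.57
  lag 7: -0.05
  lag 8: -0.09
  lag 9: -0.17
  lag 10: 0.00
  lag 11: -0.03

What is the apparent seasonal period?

6

The largest autocorrelation is r_6 = 0.57; the remaining lags stay at or below 0.00.
The dominant spike at lag 6 indicates a seasonal period of 6.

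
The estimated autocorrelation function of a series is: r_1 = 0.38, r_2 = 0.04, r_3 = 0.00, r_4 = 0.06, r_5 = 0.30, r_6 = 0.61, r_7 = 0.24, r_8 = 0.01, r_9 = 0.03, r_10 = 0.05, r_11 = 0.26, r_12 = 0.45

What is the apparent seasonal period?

6

The largest autocorrelation is r_6 = 0.61, with a weaker echo at lag 12 (0.45); the remaining lags stay at or below 0.38. The elevated value at lag 1 (0.38), dropping to 0.04 at lag 2, reflects decaying short-term dependence rather than seasonality.
The dominant spike at lag 6 indicates a seasonal period of 6.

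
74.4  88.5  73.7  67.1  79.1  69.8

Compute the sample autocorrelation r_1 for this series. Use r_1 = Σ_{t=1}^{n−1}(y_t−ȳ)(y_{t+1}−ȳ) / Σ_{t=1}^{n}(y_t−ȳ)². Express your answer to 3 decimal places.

-0.252

Mean ȳ = (74.4 + 88.5 + 73.7 + 67.1 + 79.1 + 69.8)/6 = 75.4333
Deviations from mean: -1.0333, 13.0667, -1.7333, -8.3333, 3.6667, -5.6333
Σ(y_t−ȳ)(y_{t+1}−ȳ) = (-13.5022) + (-22.6489) + (14.4444) + (-30.5556) + (-20.6556) = -72.9178
Denominator Σ(y_t−ȳ)² = 289.4333
r_1 = -72.9178 / 289.4333 = -0.252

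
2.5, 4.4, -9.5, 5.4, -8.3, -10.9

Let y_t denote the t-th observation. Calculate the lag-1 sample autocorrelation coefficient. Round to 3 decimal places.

-0.229

Mean ȳ = (2.5 + 4.4 − 9.5 + 5.4 − 8.3 − 10.9)/6 = -2.7333
Deviations from mean: 5.2333, 7.1333, -6.7667, 8.1333, -5.5667, -8.1667
Numerator Σ_{t=1}^{5}(y_t−ȳ)(y_{t+1}−ȳ) = -65.7878
Denominator Σ(y_t−ȳ)² = 287.8933
r_1 = -65.7878 / 287.8933 = -0.229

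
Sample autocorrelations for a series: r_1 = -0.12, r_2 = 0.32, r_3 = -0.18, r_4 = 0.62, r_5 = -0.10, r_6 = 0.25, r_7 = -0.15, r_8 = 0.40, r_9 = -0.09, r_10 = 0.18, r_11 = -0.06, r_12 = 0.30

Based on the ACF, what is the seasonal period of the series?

The largest autocorrelation is r_4 = 0.62, with a weaker echo at lag 8 (0.40); the remaining lags stay at or below 0.32.
The dominant spike at lag 4 indicates a seasonal period of 4.

4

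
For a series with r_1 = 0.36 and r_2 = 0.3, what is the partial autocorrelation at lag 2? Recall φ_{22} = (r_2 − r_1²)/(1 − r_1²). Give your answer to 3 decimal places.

0.196

φ_{22} = (r_2 − r_1²) / (1 − r_1²)
r_1² = (0.36)² = 0.1296
Numerator = 0.3 − 0.1296 = 0.1704; denominator = 1 − 0.1296 = 0.8704
φ_{22} = 0.1704 / 0.8704 = 0.196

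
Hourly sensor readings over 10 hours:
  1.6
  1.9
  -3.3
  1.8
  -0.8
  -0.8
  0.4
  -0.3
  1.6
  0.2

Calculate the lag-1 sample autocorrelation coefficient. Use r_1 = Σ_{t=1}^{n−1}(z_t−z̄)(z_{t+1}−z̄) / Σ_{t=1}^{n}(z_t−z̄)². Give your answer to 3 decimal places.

-0.449

Mean z̄ = (1.6 + 1.9 − 3.3 + 1.8 − 0.8 − 0.8 + 0.4 − 0.3 + 1.6 + 0.2)/10 = 0.2300
Numerator Σ_{t=1}^{9}(z_t−z̄)(z_{t+1}−z̄) = -10.7379
Denominator Σ(z_t−z̄)² = 23.9010
r_1 = -10.7379 / 23.9010 = -0.449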